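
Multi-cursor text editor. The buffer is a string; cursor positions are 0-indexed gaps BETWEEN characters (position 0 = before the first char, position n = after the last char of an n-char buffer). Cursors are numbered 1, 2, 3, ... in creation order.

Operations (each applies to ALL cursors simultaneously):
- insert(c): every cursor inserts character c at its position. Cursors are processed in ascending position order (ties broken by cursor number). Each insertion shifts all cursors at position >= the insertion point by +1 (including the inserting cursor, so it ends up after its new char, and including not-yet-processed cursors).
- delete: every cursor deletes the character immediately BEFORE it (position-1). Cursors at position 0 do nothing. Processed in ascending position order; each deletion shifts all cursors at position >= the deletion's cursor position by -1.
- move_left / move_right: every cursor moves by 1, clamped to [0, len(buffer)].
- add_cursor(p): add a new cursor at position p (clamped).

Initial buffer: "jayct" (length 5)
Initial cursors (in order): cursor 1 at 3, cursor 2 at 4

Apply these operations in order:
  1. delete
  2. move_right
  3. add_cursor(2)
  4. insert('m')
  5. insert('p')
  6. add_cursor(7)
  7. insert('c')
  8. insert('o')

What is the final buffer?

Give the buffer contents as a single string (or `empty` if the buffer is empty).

Answer: jampcotmmcoppccoo

Derivation:
After op 1 (delete): buffer="jat" (len 3), cursors c1@2 c2@2, authorship ...
After op 2 (move_right): buffer="jat" (len 3), cursors c1@3 c2@3, authorship ...
After op 3 (add_cursor(2)): buffer="jat" (len 3), cursors c3@2 c1@3 c2@3, authorship ...
After op 4 (insert('m')): buffer="jamtmm" (len 6), cursors c3@3 c1@6 c2@6, authorship ..3.12
After op 5 (insert('p')): buffer="jamptmmpp" (len 9), cursors c3@4 c1@9 c2@9, authorship ..33.1212
After op 6 (add_cursor(7)): buffer="jamptmmpp" (len 9), cursors c3@4 c4@7 c1@9 c2@9, authorship ..33.1212
After op 7 (insert('c')): buffer="jampctmmcppcc" (len 13), cursors c3@5 c4@9 c1@13 c2@13, authorship ..333.1241212
After op 8 (insert('o')): buffer="jampcotmmcoppccoo" (len 17), cursors c3@6 c4@11 c1@17 c2@17, authorship ..3333.1244121212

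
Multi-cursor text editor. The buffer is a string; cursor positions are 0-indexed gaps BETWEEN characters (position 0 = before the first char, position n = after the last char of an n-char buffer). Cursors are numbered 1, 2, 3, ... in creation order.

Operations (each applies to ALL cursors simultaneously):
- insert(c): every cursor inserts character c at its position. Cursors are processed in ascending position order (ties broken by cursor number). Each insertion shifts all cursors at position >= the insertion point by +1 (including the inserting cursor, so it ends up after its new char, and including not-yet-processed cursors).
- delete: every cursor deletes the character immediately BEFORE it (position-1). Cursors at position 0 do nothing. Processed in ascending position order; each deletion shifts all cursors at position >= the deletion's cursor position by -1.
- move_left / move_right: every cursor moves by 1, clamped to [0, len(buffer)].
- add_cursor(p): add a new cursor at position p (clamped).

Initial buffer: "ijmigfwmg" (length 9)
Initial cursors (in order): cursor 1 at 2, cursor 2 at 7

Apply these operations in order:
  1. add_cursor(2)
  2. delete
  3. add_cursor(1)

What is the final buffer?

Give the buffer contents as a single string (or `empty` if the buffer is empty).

After op 1 (add_cursor(2)): buffer="ijmigfwmg" (len 9), cursors c1@2 c3@2 c2@7, authorship .........
After op 2 (delete): buffer="migfmg" (len 6), cursors c1@0 c3@0 c2@4, authorship ......
After op 3 (add_cursor(1)): buffer="migfmg" (len 6), cursors c1@0 c3@0 c4@1 c2@4, authorship ......

Answer: migfmg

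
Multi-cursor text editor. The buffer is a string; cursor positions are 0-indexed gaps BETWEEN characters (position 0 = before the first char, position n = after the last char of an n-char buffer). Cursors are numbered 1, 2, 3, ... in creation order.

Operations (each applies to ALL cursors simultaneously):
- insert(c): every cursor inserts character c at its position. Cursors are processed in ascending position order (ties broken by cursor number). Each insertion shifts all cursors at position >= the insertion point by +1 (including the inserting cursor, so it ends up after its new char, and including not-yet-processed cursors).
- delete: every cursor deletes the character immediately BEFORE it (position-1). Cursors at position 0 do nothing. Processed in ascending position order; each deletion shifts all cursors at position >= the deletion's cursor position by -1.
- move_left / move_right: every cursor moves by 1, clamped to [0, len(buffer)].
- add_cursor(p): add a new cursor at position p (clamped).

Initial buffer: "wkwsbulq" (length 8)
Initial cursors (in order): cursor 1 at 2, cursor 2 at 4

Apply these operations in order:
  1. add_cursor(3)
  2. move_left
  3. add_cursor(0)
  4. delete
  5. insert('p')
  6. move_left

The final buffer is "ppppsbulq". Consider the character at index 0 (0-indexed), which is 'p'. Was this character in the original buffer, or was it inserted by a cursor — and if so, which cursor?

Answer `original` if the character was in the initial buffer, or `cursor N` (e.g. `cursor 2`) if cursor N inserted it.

Answer: cursor 1

Derivation:
After op 1 (add_cursor(3)): buffer="wkwsbulq" (len 8), cursors c1@2 c3@3 c2@4, authorship ........
After op 2 (move_left): buffer="wkwsbulq" (len 8), cursors c1@1 c3@2 c2@3, authorship ........
After op 3 (add_cursor(0)): buffer="wkwsbulq" (len 8), cursors c4@0 c1@1 c3@2 c2@3, authorship ........
After op 4 (delete): buffer="sbulq" (len 5), cursors c1@0 c2@0 c3@0 c4@0, authorship .....
After op 5 (insert('p')): buffer="ppppsbulq" (len 9), cursors c1@4 c2@4 c3@4 c4@4, authorship 1234.....
After op 6 (move_left): buffer="ppppsbulq" (len 9), cursors c1@3 c2@3 c3@3 c4@3, authorship 1234.....
Authorship (.=original, N=cursor N): 1 2 3 4 . . . . .
Index 0: author = 1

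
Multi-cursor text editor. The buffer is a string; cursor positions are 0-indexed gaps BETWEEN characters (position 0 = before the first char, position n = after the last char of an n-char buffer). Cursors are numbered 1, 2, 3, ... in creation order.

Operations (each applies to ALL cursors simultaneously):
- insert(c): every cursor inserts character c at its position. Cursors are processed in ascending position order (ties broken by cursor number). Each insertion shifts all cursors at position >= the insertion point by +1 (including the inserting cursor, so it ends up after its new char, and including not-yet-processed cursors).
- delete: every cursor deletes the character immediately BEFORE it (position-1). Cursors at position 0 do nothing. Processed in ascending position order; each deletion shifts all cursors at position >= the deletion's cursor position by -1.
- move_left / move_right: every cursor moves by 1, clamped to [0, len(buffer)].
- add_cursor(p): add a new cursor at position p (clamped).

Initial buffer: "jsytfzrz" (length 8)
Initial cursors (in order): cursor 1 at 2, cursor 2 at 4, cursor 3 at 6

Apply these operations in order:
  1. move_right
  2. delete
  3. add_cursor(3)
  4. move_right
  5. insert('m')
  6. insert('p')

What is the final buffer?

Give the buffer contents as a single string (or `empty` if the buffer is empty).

After op 1 (move_right): buffer="jsytfzrz" (len 8), cursors c1@3 c2@5 c3@7, authorship ........
After op 2 (delete): buffer="jstzz" (len 5), cursors c1@2 c2@3 c3@4, authorship .....
After op 3 (add_cursor(3)): buffer="jstzz" (len 5), cursors c1@2 c2@3 c4@3 c3@4, authorship .....
After op 4 (move_right): buffer="jstzz" (len 5), cursors c1@3 c2@4 c4@4 c3@5, authorship .....
After op 5 (insert('m')): buffer="jstmzmmzm" (len 9), cursors c1@4 c2@7 c4@7 c3@9, authorship ...1.24.3
After op 6 (insert('p')): buffer="jstmpzmmppzmp" (len 13), cursors c1@5 c2@10 c4@10 c3@13, authorship ...11.2424.33

Answer: jstmpzmmppzmp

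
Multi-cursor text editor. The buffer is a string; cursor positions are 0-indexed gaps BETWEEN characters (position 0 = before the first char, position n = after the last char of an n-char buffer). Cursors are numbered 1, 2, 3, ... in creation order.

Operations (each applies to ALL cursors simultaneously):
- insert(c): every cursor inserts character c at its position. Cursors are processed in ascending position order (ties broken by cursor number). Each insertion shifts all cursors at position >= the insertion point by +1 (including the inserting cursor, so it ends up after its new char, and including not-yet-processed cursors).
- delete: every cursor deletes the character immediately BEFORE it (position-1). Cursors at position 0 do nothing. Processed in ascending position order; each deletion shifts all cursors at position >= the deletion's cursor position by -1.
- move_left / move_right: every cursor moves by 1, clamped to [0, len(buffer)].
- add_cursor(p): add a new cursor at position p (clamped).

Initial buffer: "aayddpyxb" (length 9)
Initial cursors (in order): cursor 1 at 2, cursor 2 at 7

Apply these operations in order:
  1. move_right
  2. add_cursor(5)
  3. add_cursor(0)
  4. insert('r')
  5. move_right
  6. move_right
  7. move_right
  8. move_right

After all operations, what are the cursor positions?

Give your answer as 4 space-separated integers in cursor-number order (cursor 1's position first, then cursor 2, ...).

Answer: 9 13 12 5

Derivation:
After op 1 (move_right): buffer="aayddpyxb" (len 9), cursors c1@3 c2@8, authorship .........
After op 2 (add_cursor(5)): buffer="aayddpyxb" (len 9), cursors c1@3 c3@5 c2@8, authorship .........
After op 3 (add_cursor(0)): buffer="aayddpyxb" (len 9), cursors c4@0 c1@3 c3@5 c2@8, authorship .........
After op 4 (insert('r')): buffer="raayrddrpyxrb" (len 13), cursors c4@1 c1@5 c3@8 c2@12, authorship 4...1..3...2.
After op 5 (move_right): buffer="raayrddrpyxrb" (len 13), cursors c4@2 c1@6 c3@9 c2@13, authorship 4...1..3...2.
After op 6 (move_right): buffer="raayrddrpyxrb" (len 13), cursors c4@3 c1@7 c3@10 c2@13, authorship 4...1..3...2.
After op 7 (move_right): buffer="raayrddrpyxrb" (len 13), cursors c4@4 c1@8 c3@11 c2@13, authorship 4...1..3...2.
After op 8 (move_right): buffer="raayrddrpyxrb" (len 13), cursors c4@5 c1@9 c3@12 c2@13, authorship 4...1..3...2.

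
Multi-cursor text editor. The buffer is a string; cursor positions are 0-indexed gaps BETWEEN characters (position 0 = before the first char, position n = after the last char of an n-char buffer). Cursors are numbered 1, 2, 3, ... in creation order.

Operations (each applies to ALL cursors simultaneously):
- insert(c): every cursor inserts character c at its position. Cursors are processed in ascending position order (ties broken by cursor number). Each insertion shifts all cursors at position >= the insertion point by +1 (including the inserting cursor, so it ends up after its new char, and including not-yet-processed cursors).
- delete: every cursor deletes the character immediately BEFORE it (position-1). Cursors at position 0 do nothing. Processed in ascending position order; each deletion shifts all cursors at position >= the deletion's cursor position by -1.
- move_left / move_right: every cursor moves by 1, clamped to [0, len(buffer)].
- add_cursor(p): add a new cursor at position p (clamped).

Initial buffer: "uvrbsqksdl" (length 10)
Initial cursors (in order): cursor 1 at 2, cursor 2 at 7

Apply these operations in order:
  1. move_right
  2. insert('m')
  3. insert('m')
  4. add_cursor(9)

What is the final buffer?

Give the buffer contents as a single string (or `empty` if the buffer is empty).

After op 1 (move_right): buffer="uvrbsqksdl" (len 10), cursors c1@3 c2@8, authorship ..........
After op 2 (insert('m')): buffer="uvrmbsqksmdl" (len 12), cursors c1@4 c2@10, authorship ...1.....2..
After op 3 (insert('m')): buffer="uvrmmbsqksmmdl" (len 14), cursors c1@5 c2@12, authorship ...11.....22..
After op 4 (add_cursor(9)): buffer="uvrmmbsqksmmdl" (len 14), cursors c1@5 c3@9 c2@12, authorship ...11.....22..

Answer: uvrmmbsqksmmdl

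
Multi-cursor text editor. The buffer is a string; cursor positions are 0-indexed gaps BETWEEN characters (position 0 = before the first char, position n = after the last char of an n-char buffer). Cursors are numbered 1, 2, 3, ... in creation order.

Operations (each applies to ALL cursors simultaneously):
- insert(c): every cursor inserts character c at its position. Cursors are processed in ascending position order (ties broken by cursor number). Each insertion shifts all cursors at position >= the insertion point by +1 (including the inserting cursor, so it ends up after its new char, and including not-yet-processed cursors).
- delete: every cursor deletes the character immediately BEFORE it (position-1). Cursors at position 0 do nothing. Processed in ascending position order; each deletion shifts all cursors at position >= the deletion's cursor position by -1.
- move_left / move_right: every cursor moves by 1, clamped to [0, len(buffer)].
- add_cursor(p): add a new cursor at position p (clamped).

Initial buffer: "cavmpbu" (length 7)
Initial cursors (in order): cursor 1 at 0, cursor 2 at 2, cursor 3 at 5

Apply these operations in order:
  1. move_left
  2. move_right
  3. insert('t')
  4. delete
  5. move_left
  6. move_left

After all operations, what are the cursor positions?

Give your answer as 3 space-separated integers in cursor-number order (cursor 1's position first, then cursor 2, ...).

Answer: 0 0 3

Derivation:
After op 1 (move_left): buffer="cavmpbu" (len 7), cursors c1@0 c2@1 c3@4, authorship .......
After op 2 (move_right): buffer="cavmpbu" (len 7), cursors c1@1 c2@2 c3@5, authorship .......
After op 3 (insert('t')): buffer="ctatvmptbu" (len 10), cursors c1@2 c2@4 c3@8, authorship .1.2...3..
After op 4 (delete): buffer="cavmpbu" (len 7), cursors c1@1 c2@2 c3@5, authorship .......
After op 5 (move_left): buffer="cavmpbu" (len 7), cursors c1@0 c2@1 c3@4, authorship .......
After op 6 (move_left): buffer="cavmpbu" (len 7), cursors c1@0 c2@0 c3@3, authorship .......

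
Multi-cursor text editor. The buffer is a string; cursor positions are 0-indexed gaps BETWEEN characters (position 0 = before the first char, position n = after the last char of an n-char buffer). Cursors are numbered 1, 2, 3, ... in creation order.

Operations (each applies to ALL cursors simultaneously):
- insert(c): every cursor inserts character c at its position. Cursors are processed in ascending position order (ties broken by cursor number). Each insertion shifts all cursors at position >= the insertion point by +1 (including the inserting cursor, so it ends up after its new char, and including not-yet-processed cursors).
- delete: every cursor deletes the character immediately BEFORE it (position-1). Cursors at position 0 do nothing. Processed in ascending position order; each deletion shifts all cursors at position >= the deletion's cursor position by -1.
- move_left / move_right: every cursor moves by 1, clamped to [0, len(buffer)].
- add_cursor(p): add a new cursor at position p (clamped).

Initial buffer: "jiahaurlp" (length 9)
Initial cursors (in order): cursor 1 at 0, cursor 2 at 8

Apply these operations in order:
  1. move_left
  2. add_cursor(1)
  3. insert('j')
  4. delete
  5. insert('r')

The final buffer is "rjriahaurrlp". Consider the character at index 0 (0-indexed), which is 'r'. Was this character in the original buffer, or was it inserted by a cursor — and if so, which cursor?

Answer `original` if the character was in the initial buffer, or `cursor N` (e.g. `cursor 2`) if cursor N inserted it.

After op 1 (move_left): buffer="jiahaurlp" (len 9), cursors c1@0 c2@7, authorship .........
After op 2 (add_cursor(1)): buffer="jiahaurlp" (len 9), cursors c1@0 c3@1 c2@7, authorship .........
After op 3 (insert('j')): buffer="jjjiahaurjlp" (len 12), cursors c1@1 c3@3 c2@10, authorship 1.3......2..
After op 4 (delete): buffer="jiahaurlp" (len 9), cursors c1@0 c3@1 c2@7, authorship .........
After op 5 (insert('r')): buffer="rjriahaurrlp" (len 12), cursors c1@1 c3@3 c2@10, authorship 1.3......2..
Authorship (.=original, N=cursor N): 1 . 3 . . . . . . 2 . .
Index 0: author = 1

Answer: cursor 1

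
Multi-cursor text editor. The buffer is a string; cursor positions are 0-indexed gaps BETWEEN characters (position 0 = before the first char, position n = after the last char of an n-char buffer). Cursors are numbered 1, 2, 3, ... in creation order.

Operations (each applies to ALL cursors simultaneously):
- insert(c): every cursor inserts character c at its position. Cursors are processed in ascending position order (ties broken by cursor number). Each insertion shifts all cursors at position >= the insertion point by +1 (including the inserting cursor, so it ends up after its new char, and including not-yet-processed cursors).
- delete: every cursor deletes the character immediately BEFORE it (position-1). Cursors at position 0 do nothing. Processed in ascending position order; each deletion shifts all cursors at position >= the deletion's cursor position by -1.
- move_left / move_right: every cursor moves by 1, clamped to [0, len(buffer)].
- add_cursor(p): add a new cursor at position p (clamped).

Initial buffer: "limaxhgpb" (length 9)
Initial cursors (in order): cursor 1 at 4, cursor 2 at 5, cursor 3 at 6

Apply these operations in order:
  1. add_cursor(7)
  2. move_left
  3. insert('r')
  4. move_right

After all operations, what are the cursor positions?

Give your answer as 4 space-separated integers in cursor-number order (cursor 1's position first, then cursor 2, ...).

Answer: 5 7 9 11

Derivation:
After op 1 (add_cursor(7)): buffer="limaxhgpb" (len 9), cursors c1@4 c2@5 c3@6 c4@7, authorship .........
After op 2 (move_left): buffer="limaxhgpb" (len 9), cursors c1@3 c2@4 c3@5 c4@6, authorship .........
After op 3 (insert('r')): buffer="limrarxrhrgpb" (len 13), cursors c1@4 c2@6 c3@8 c4@10, authorship ...1.2.3.4...
After op 4 (move_right): buffer="limrarxrhrgpb" (len 13), cursors c1@5 c2@7 c3@9 c4@11, authorship ...1.2.3.4...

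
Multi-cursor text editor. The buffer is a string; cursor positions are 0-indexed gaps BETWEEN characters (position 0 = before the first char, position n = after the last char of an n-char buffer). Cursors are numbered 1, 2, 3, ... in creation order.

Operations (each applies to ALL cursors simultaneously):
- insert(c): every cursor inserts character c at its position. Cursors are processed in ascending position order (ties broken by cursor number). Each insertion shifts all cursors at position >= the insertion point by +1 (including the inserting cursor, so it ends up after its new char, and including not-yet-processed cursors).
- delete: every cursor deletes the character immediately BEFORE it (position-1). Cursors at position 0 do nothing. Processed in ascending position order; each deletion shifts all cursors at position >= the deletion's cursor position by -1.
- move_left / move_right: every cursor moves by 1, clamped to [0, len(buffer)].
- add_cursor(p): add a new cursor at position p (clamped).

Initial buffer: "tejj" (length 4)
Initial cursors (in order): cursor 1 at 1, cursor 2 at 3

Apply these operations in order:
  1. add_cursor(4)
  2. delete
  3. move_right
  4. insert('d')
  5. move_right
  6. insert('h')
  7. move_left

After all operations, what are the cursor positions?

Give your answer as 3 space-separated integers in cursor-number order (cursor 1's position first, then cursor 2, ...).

After op 1 (add_cursor(4)): buffer="tejj" (len 4), cursors c1@1 c2@3 c3@4, authorship ....
After op 2 (delete): buffer="e" (len 1), cursors c1@0 c2@1 c3@1, authorship .
After op 3 (move_right): buffer="e" (len 1), cursors c1@1 c2@1 c3@1, authorship .
After op 4 (insert('d')): buffer="eddd" (len 4), cursors c1@4 c2@4 c3@4, authorship .123
After op 5 (move_right): buffer="eddd" (len 4), cursors c1@4 c2@4 c3@4, authorship .123
After op 6 (insert('h')): buffer="edddhhh" (len 7), cursors c1@7 c2@7 c3@7, authorship .123123
After op 7 (move_left): buffer="edddhhh" (len 7), cursors c1@6 c2@6 c3@6, authorship .123123

Answer: 6 6 6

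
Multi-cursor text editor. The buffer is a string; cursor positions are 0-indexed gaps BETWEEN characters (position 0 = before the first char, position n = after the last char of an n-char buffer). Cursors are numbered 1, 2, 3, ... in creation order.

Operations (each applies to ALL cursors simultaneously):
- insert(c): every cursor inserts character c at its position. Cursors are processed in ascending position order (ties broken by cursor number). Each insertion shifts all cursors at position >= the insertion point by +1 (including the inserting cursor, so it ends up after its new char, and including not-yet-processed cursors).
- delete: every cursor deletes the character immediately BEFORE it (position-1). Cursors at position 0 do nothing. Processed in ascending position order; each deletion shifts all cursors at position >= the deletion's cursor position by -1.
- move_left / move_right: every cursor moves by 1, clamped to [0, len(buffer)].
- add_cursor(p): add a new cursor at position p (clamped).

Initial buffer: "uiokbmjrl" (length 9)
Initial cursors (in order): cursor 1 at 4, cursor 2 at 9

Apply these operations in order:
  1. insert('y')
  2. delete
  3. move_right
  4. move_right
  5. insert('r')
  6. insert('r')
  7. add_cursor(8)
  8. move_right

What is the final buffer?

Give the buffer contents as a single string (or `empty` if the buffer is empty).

After op 1 (insert('y')): buffer="uiokybmjrly" (len 11), cursors c1@5 c2@11, authorship ....1.....2
After op 2 (delete): buffer="uiokbmjrl" (len 9), cursors c1@4 c2@9, authorship .........
After op 3 (move_right): buffer="uiokbmjrl" (len 9), cursors c1@5 c2@9, authorship .........
After op 4 (move_right): buffer="uiokbmjrl" (len 9), cursors c1@6 c2@9, authorship .........
After op 5 (insert('r')): buffer="uiokbmrjrlr" (len 11), cursors c1@7 c2@11, authorship ......1...2
After op 6 (insert('r')): buffer="uiokbmrrjrlrr" (len 13), cursors c1@8 c2@13, authorship ......11...22
After op 7 (add_cursor(8)): buffer="uiokbmrrjrlrr" (len 13), cursors c1@8 c3@8 c2@13, authorship ......11...22
After op 8 (move_right): buffer="uiokbmrrjrlrr" (len 13), cursors c1@9 c3@9 c2@13, authorship ......11...22

Answer: uiokbmrrjrlrr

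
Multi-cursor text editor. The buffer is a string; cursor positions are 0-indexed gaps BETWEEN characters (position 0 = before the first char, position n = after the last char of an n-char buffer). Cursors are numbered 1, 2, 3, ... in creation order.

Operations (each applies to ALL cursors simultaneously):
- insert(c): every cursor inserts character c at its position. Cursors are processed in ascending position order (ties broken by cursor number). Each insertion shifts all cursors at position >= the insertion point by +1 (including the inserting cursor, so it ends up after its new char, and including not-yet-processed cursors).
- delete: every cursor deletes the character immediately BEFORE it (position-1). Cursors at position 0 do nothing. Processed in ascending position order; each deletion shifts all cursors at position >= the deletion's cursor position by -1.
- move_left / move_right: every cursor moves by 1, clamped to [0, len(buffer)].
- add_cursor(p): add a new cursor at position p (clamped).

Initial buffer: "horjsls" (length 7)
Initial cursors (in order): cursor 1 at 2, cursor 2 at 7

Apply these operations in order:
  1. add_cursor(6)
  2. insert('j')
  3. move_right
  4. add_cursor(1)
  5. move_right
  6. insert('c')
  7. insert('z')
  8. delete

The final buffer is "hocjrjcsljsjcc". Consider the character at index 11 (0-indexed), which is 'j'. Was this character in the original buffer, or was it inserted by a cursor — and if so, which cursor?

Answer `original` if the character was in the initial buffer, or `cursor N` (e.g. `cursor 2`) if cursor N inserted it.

After op 1 (add_cursor(6)): buffer="horjsls" (len 7), cursors c1@2 c3@6 c2@7, authorship .......
After op 2 (insert('j')): buffer="hojrjsljsj" (len 10), cursors c1@3 c3@8 c2@10, authorship ..1....3.2
After op 3 (move_right): buffer="hojrjsljsj" (len 10), cursors c1@4 c3@9 c2@10, authorship ..1....3.2
After op 4 (add_cursor(1)): buffer="hojrjsljsj" (len 10), cursors c4@1 c1@4 c3@9 c2@10, authorship ..1....3.2
After op 5 (move_right): buffer="hojrjsljsj" (len 10), cursors c4@2 c1@5 c2@10 c3@10, authorship ..1....3.2
After op 6 (insert('c')): buffer="hocjrjcsljsjcc" (len 14), cursors c4@3 c1@7 c2@14 c3@14, authorship ..41..1..3.223
After op 7 (insert('z')): buffer="hoczjrjczsljsjcczz" (len 18), cursors c4@4 c1@9 c2@18 c3@18, authorship ..441..11..3.22323
After op 8 (delete): buffer="hocjrjcsljsjcc" (len 14), cursors c4@3 c1@7 c2@14 c3@14, authorship ..41..1..3.223
Authorship (.=original, N=cursor N): . . 4 1 . . 1 . . 3 . 2 2 3
Index 11: author = 2

Answer: cursor 2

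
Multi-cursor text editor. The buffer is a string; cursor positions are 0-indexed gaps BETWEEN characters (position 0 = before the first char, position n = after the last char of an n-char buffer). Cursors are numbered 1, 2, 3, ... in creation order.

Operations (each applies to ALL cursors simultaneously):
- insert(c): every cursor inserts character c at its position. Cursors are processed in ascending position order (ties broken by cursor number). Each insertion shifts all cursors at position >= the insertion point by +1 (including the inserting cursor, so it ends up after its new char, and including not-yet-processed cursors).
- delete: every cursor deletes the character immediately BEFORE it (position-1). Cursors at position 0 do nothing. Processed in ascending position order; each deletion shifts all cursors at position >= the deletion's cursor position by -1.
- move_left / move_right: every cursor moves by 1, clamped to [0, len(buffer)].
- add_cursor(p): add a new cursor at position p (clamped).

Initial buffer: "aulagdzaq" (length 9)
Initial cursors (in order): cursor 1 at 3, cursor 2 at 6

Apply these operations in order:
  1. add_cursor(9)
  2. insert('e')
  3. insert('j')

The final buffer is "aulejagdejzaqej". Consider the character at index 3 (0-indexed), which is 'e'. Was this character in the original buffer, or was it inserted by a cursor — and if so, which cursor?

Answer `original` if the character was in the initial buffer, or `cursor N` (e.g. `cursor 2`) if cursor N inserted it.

After op 1 (add_cursor(9)): buffer="aulagdzaq" (len 9), cursors c1@3 c2@6 c3@9, authorship .........
After op 2 (insert('e')): buffer="auleagdezaqe" (len 12), cursors c1@4 c2@8 c3@12, authorship ...1...2...3
After op 3 (insert('j')): buffer="aulejagdejzaqej" (len 15), cursors c1@5 c2@10 c3@15, authorship ...11...22...33
Authorship (.=original, N=cursor N): . . . 1 1 . . . 2 2 . . . 3 3
Index 3: author = 1

Answer: cursor 1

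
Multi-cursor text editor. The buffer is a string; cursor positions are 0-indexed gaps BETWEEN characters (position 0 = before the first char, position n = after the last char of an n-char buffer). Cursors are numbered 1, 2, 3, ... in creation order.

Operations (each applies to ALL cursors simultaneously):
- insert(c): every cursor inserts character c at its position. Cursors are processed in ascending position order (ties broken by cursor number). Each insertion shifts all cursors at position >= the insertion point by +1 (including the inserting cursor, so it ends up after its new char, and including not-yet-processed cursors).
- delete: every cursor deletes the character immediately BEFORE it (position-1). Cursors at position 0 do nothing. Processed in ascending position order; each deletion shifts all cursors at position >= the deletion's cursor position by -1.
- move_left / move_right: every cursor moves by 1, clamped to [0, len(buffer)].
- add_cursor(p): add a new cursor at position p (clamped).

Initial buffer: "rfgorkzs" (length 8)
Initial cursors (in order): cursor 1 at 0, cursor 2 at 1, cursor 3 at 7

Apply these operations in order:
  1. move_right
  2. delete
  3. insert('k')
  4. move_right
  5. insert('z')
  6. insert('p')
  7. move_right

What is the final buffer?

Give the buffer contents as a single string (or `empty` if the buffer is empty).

Answer: kkgzzpporkzkzp

Derivation:
After op 1 (move_right): buffer="rfgorkzs" (len 8), cursors c1@1 c2@2 c3@8, authorship ........
After op 2 (delete): buffer="gorkz" (len 5), cursors c1@0 c2@0 c3@5, authorship .....
After op 3 (insert('k')): buffer="kkgorkzk" (len 8), cursors c1@2 c2@2 c3@8, authorship 12.....3
After op 4 (move_right): buffer="kkgorkzk" (len 8), cursors c1@3 c2@3 c3@8, authorship 12.....3
After op 5 (insert('z')): buffer="kkgzzorkzkz" (len 11), cursors c1@5 c2@5 c3@11, authorship 12.12....33
After op 6 (insert('p')): buffer="kkgzzpporkzkzp" (len 14), cursors c1@7 c2@7 c3@14, authorship 12.1212....333
After op 7 (move_right): buffer="kkgzzpporkzkzp" (len 14), cursors c1@8 c2@8 c3@14, authorship 12.1212....333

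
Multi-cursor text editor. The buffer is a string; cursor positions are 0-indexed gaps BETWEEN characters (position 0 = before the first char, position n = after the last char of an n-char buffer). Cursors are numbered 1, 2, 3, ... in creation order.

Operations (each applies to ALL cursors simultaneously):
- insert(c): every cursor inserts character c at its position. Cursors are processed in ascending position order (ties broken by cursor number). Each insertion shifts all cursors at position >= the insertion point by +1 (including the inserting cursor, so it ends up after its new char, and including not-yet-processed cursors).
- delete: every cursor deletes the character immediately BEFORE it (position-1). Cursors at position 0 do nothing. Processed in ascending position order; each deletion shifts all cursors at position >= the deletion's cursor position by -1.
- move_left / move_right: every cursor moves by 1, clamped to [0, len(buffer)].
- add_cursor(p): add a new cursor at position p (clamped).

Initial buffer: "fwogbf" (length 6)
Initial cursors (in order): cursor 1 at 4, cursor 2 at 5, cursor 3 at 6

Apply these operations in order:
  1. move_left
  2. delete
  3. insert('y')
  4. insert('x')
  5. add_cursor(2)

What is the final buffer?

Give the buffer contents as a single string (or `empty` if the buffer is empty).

After op 1 (move_left): buffer="fwogbf" (len 6), cursors c1@3 c2@4 c3@5, authorship ......
After op 2 (delete): buffer="fwf" (len 3), cursors c1@2 c2@2 c3@2, authorship ...
After op 3 (insert('y')): buffer="fwyyyf" (len 6), cursors c1@5 c2@5 c3@5, authorship ..123.
After op 4 (insert('x')): buffer="fwyyyxxxf" (len 9), cursors c1@8 c2@8 c3@8, authorship ..123123.
After op 5 (add_cursor(2)): buffer="fwyyyxxxf" (len 9), cursors c4@2 c1@8 c2@8 c3@8, authorship ..123123.

Answer: fwyyyxxxf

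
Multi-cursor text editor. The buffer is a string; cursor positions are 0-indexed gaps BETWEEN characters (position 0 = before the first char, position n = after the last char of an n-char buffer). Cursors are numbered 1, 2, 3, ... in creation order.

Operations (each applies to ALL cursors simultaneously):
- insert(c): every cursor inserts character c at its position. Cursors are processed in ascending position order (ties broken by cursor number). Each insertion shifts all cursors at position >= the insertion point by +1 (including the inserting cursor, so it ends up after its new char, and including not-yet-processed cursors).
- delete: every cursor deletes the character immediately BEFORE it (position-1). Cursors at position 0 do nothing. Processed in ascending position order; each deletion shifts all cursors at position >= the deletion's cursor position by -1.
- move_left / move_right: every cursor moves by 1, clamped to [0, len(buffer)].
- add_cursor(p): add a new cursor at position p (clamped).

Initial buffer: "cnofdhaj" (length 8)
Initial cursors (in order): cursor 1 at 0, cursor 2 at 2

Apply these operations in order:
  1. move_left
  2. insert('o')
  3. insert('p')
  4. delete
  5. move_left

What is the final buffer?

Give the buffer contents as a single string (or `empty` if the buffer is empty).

Answer: oconofdhaj

Derivation:
After op 1 (move_left): buffer="cnofdhaj" (len 8), cursors c1@0 c2@1, authorship ........
After op 2 (insert('o')): buffer="oconofdhaj" (len 10), cursors c1@1 c2@3, authorship 1.2.......
After op 3 (insert('p')): buffer="opcopnofdhaj" (len 12), cursors c1@2 c2@5, authorship 11.22.......
After op 4 (delete): buffer="oconofdhaj" (len 10), cursors c1@1 c2@3, authorship 1.2.......
After op 5 (move_left): buffer="oconofdhaj" (len 10), cursors c1@0 c2@2, authorship 1.2.......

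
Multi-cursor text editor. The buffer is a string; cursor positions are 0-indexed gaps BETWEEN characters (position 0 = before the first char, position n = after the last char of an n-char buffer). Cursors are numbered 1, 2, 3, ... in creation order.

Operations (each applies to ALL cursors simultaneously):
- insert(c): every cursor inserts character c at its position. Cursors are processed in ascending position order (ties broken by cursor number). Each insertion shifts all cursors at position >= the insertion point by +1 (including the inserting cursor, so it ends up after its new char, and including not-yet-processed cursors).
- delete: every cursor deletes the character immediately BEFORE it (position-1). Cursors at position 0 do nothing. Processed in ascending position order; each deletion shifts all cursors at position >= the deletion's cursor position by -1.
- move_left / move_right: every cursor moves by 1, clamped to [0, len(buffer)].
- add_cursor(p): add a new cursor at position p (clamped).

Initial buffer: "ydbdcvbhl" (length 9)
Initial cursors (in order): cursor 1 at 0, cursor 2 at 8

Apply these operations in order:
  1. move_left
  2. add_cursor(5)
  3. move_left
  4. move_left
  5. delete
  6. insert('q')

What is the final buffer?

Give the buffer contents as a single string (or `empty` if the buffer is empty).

Answer: qydqdqvbhl

Derivation:
After op 1 (move_left): buffer="ydbdcvbhl" (len 9), cursors c1@0 c2@7, authorship .........
After op 2 (add_cursor(5)): buffer="ydbdcvbhl" (len 9), cursors c1@0 c3@5 c2@7, authorship .........
After op 3 (move_left): buffer="ydbdcvbhl" (len 9), cursors c1@0 c3@4 c2@6, authorship .........
After op 4 (move_left): buffer="ydbdcvbhl" (len 9), cursors c1@0 c3@3 c2@5, authorship .........
After op 5 (delete): buffer="yddvbhl" (len 7), cursors c1@0 c3@2 c2@3, authorship .......
After op 6 (insert('q')): buffer="qydqdqvbhl" (len 10), cursors c1@1 c3@4 c2@6, authorship 1..3.2....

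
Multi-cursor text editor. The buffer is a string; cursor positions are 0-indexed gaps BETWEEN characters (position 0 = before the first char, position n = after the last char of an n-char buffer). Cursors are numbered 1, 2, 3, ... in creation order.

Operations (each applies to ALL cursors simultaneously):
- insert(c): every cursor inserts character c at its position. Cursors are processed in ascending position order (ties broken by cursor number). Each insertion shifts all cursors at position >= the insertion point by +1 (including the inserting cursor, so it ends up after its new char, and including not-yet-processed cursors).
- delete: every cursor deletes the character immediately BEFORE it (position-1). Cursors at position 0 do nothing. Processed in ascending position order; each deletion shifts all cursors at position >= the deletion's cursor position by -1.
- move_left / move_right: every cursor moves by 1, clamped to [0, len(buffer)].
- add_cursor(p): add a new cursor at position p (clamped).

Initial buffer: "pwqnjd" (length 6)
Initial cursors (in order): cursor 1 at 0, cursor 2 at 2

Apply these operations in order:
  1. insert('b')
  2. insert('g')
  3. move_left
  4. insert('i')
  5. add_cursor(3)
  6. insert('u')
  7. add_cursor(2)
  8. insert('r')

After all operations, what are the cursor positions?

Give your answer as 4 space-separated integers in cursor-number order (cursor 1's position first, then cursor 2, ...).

Answer: 5 14 8 3

Derivation:
After op 1 (insert('b')): buffer="bpwbqnjd" (len 8), cursors c1@1 c2@4, authorship 1..2....
After op 2 (insert('g')): buffer="bgpwbgqnjd" (len 10), cursors c1@2 c2@6, authorship 11..22....
After op 3 (move_left): buffer="bgpwbgqnjd" (len 10), cursors c1@1 c2@5, authorship 11..22....
After op 4 (insert('i')): buffer="bigpwbigqnjd" (len 12), cursors c1@2 c2@7, authorship 111..222....
After op 5 (add_cursor(3)): buffer="bigpwbigqnjd" (len 12), cursors c1@2 c3@3 c2@7, authorship 111..222....
After op 6 (insert('u')): buffer="biugupwbiugqnjd" (len 15), cursors c1@3 c3@5 c2@10, authorship 11113..2222....
After op 7 (add_cursor(2)): buffer="biugupwbiugqnjd" (len 15), cursors c4@2 c1@3 c3@5 c2@10, authorship 11113..2222....
After op 8 (insert('r')): buffer="birurgurpwbiurgqnjd" (len 19), cursors c4@3 c1@5 c3@8 c2@14, authorship 11411133..22222....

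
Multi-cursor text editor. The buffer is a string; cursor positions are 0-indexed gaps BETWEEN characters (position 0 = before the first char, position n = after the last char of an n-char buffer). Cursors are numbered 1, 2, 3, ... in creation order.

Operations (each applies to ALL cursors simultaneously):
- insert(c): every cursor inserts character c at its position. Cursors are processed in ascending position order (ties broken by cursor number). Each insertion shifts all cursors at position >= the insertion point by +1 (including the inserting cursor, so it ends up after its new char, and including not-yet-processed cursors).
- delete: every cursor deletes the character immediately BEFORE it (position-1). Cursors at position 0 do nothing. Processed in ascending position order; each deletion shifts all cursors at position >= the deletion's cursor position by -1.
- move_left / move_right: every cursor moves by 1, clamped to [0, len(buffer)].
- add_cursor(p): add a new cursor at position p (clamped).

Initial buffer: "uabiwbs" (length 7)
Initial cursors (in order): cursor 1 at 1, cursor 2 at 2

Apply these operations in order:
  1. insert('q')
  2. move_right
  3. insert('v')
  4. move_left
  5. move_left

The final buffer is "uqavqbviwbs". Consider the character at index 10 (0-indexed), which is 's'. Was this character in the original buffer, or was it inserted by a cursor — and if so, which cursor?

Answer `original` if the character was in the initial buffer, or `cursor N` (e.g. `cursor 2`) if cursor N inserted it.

Answer: original

Derivation:
After op 1 (insert('q')): buffer="uqaqbiwbs" (len 9), cursors c1@2 c2@4, authorship .1.2.....
After op 2 (move_right): buffer="uqaqbiwbs" (len 9), cursors c1@3 c2@5, authorship .1.2.....
After op 3 (insert('v')): buffer="uqavqbviwbs" (len 11), cursors c1@4 c2@7, authorship .1.12.2....
After op 4 (move_left): buffer="uqavqbviwbs" (len 11), cursors c1@3 c2@6, authorship .1.12.2....
After op 5 (move_left): buffer="uqavqbviwbs" (len 11), cursors c1@2 c2@5, authorship .1.12.2....
Authorship (.=original, N=cursor N): . 1 . 1 2 . 2 . . . .
Index 10: author = original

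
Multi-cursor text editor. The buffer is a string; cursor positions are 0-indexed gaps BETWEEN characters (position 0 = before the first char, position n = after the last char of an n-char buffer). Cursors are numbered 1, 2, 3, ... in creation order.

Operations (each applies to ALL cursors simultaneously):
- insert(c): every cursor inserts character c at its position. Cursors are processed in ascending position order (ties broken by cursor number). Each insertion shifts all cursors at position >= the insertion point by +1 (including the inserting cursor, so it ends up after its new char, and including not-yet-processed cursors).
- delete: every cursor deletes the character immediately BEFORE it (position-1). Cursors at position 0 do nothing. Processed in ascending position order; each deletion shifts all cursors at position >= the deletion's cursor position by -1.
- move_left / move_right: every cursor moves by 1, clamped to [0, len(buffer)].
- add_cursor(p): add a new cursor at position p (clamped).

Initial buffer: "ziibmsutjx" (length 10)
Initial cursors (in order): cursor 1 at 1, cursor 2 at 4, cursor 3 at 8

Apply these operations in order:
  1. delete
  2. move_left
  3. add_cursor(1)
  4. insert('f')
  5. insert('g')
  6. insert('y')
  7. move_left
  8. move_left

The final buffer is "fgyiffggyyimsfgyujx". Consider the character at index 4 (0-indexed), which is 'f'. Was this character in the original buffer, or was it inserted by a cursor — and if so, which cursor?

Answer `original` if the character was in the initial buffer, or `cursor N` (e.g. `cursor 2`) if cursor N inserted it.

Answer: cursor 2

Derivation:
After op 1 (delete): buffer="iimsujx" (len 7), cursors c1@0 c2@2 c3@5, authorship .......
After op 2 (move_left): buffer="iimsujx" (len 7), cursors c1@0 c2@1 c3@4, authorship .......
After op 3 (add_cursor(1)): buffer="iimsujx" (len 7), cursors c1@0 c2@1 c4@1 c3@4, authorship .......
After op 4 (insert('f')): buffer="fiffimsfujx" (len 11), cursors c1@1 c2@4 c4@4 c3@8, authorship 1.24...3...
After op 5 (insert('g')): buffer="fgiffggimsfgujx" (len 15), cursors c1@2 c2@7 c4@7 c3@12, authorship 11.2424...33...
After op 6 (insert('y')): buffer="fgyiffggyyimsfgyujx" (len 19), cursors c1@3 c2@10 c4@10 c3@16, authorship 111.242424...333...
After op 7 (move_left): buffer="fgyiffggyyimsfgyujx" (len 19), cursors c1@2 c2@9 c4@9 c3@15, authorship 111.242424...333...
After op 8 (move_left): buffer="fgyiffggyyimsfgyujx" (len 19), cursors c1@1 c2@8 c4@8 c3@14, authorship 111.242424...333...
Authorship (.=original, N=cursor N): 1 1 1 . 2 4 2 4 2 4 . . . 3 3 3 . . .
Index 4: author = 2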